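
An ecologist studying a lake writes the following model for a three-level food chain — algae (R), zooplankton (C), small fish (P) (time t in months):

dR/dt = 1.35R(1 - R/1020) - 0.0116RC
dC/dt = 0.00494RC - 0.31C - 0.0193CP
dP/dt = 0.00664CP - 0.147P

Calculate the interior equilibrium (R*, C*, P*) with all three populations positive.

From dP/dt = 0: 0.00664C* = 0.147, so C* = 22.1.
From dR/dt = 0: 1.35(1 - R*/1020) = 0.0116·22.1, giving R* = 1020·(1 - 0.19) = 826.
From dC/dt = 0: 0.00494·826 - 0.31 = 0.0193P*, so P* = 3.77/0.0193 = 195.

R* ≈ 826, C* ≈ 22.1, P* ≈ 195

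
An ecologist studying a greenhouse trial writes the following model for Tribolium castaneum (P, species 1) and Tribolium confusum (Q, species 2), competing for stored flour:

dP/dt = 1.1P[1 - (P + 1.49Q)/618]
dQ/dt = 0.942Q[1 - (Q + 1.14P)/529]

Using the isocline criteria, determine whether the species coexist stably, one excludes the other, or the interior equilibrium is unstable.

unstable coexistence (outcome depends on initial conditions)

Compare the nullcline intercepts: K1/α12 = 618/1.49 = 415 < K2 = 529; K2/α21 = 529/1.14 = 464 < K1 = 618.
Since both are reversed, neither can invade when rare; the interior point is a saddle.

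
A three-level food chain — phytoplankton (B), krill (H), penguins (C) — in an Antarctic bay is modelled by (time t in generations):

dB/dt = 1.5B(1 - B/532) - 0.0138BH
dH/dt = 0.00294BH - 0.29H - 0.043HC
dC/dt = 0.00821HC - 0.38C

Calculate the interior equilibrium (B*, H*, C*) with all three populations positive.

From dC/dt = 0: 0.00821H* = 0.38, so H* = 46.3.
From dB/dt = 0: 1.5(1 - B*/532) = 0.0138·46.3, giving B* = 532·(1 - 0.426) = 305.
From dH/dt = 0: 0.00294·305 - 0.29 = 0.043C*, so C* = 0.608/0.043 = 14.1.

B* ≈ 305, H* ≈ 46.3, C* ≈ 14.1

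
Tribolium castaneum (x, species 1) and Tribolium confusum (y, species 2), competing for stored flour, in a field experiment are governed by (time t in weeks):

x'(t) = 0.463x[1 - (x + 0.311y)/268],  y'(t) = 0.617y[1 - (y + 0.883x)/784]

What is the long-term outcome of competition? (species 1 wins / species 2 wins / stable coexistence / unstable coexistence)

Compare the nullcline intercepts: K1/α12 = 268/0.311 = 862 > K2 = 784; K2/α21 = 784/0.883 = 888 > K1 = 268.
Since both inequalities hold, each species can invade when rare, so the interior equilibrium is stable.

stable coexistence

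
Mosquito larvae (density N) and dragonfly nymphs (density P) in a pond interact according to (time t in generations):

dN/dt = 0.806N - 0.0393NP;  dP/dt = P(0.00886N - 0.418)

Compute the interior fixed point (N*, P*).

Set dP/dt = 0 with P > 0: 0.00886N - 0.418 = 0, so N* = 0.418/0.00886 = 47.2.
Set dN/dt = 0 with N > 0: 0.806 - 0.0393P = 0, so P* = 0.806/0.0393 = 20.5.

N* ≈ 47.2, P* ≈ 20.5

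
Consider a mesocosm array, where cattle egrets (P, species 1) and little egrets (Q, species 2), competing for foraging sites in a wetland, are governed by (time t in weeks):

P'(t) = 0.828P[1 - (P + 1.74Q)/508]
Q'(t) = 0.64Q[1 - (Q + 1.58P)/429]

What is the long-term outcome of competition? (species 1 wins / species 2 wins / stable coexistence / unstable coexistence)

Compare the nullcline intercepts: K1/α12 = 508/1.74 = 292 < K2 = 429; K2/α21 = 429/1.58 = 272 < K1 = 508.
Since both are reversed, neither can invade when rare; the interior point is a saddle.

unstable coexistence (outcome depends on initial conditions)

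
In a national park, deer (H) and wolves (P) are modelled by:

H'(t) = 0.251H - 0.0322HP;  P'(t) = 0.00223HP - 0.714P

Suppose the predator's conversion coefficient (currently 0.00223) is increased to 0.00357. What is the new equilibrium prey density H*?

At the interior fixed point, setting dP/dt = 0 with P > 0 fixes H* = (predator death rate)/(HP coefficient) — independent of the other coefficients.
With the change, H* = 0.714/0.00357 = 200; it falls from 320.

H* ≈ 200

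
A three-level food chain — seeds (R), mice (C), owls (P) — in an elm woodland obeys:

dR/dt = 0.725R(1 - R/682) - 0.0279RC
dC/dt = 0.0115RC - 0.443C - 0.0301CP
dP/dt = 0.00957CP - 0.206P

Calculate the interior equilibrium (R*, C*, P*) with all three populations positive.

R* ≈ 117, C* ≈ 21.5, P* ≈ 30

From dP/dt = 0: 0.00957C* = 0.206, so C* = 21.5.
From dR/dt = 0: 0.725(1 - R*/682) = 0.0279·21.5, giving R* = 682·(1 - 0.828) = 117.
From dC/dt = 0: 0.0115·117 - 0.443 = 0.0301P*, so P* = 0.903/0.0301 = 30.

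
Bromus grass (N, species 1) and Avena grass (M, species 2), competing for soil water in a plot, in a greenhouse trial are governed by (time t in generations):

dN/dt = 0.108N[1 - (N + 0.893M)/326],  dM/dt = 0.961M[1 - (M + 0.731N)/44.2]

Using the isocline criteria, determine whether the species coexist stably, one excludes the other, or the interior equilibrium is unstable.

species 1 excludes species 2

Compare the nullcline intercepts: K1/α12 = 326/0.893 = 365 > K2 = 44.2; K2/α21 = 44.2/0.731 = 60.5 < K1 = 326.
Since the inequalities point opposite ways, species 1 can invade but species 2 cannot.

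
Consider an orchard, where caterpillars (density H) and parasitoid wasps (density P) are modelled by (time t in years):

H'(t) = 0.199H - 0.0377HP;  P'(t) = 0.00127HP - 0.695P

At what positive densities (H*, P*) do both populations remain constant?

H* ≈ 547, P* ≈ 5.28

Set dP/dt = 0 with P > 0: 0.00127H - 0.695 = 0, so H* = 0.695/0.00127 = 547.
Set dH/dt = 0 with H > 0: 0.199 - 0.0377P = 0, so P* = 0.199/0.0377 = 5.28.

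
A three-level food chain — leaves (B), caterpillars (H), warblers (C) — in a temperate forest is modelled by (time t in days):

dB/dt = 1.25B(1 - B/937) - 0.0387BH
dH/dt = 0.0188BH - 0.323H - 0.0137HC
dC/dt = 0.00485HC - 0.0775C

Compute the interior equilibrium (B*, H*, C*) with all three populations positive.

B* ≈ 473, H* ≈ 16, C* ≈ 626

From dC/dt = 0: 0.00485H* = 0.0775, so H* = 16.
From dB/dt = 0: 1.25(1 - B*/937) = 0.0387·16, giving B* = 937·(1 - 0.495) = 473.
From dH/dt = 0: 0.0188·473 - 0.323 = 0.0137C*, so C* = 8.58/0.0137 = 626.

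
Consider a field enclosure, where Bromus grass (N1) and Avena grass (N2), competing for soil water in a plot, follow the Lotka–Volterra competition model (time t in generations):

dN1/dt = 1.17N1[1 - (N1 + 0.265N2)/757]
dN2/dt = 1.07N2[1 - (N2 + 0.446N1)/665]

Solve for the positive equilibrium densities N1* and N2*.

Setting both brackets to zero gives the nullclines N1 + 0.265N2 = 757 and 0.446N1 + N2 = 665.
Substituting N2 = 665 - 0.446N1 into the first: N1(1 - 0.265·0.446) = 757 - 0.265·665.
So N1* = 581/0.882 = 659, and then N2* = 665 - 0.446·659 = 371.

N1* ≈ 659, N2* ≈ 371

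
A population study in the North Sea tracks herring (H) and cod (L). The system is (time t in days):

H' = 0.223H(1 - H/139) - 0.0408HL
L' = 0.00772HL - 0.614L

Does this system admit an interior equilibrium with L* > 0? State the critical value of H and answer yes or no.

The predator equation gives dL/dt > 0 only when H > 0.614/0.00772 = 79.5.
Without the predator, H → K = 139. Since 139 > 79.5, the predator can invade and persist.

Threshold H = 79.5; K > 79.5, so yes, the predator persists.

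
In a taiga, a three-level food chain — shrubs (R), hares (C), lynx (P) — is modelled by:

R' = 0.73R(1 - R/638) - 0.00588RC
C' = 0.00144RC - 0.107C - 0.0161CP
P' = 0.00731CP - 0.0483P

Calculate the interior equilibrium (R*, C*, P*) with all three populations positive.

From dP/dt = 0: 0.00731C* = 0.0483, so C* = 6.61.
From dR/dt = 0: 0.73(1 - R*/638) = 0.00588·6.61, giving R* = 638·(1 - 0.0532) = 604.
From dC/dt = 0: 0.00144·604 - 0.107 = 0.0161P*, so P* = 0.763/0.0161 = 47.4.

R* ≈ 604, C* ≈ 6.61, P* ≈ 47.4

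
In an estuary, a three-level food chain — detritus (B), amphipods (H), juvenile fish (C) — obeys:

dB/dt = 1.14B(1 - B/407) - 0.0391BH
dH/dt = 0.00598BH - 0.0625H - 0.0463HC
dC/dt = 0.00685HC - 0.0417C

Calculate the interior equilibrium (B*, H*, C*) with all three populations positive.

From dC/dt = 0: 0.00685H* = 0.0417, so H* = 6.09.
From dB/dt = 0: 1.14(1 - B*/407) = 0.0391·6.09, giving B* = 407·(1 - 0.209) = 322.
From dH/dt = 0: 0.00598·322 - 0.0625 = 0.0463C*, so C* = 1.86/0.0463 = 40.2.

B* ≈ 322, H* ≈ 6.09, C* ≈ 40.2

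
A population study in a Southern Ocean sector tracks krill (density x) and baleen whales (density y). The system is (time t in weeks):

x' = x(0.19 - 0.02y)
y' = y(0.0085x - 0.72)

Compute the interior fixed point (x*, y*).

Set dy/dt = 0 with y > 0: 0.0085x - 0.72 = 0, so x* = 0.72/0.0085 = 84.7.
Set dx/dt = 0 with x > 0: 0.19 - 0.02y = 0, so y* = 0.19/0.02 = 9.5.

x* ≈ 84.7, y* ≈ 9.5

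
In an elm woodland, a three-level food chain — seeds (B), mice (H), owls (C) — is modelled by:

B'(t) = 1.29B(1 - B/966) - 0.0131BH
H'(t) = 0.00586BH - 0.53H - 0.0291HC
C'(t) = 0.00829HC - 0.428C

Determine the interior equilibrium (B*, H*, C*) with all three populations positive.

B* ≈ 460, H* ≈ 51.6, C* ≈ 74.3

From dC/dt = 0: 0.00829H* = 0.428, so H* = 51.6.
From dB/dt = 0: 1.29(1 - B*/966) = 0.0131·51.6, giving B* = 966·(1 - 0.524) = 460.
From dH/dt = 0: 0.00586·460 - 0.53 = 0.0291C*, so C* = 2.16/0.0291 = 74.3.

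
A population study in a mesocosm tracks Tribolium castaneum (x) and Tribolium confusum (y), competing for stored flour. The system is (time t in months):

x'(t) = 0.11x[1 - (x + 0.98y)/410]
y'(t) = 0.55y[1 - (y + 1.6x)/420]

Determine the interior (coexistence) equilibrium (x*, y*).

Setting both brackets to zero gives the nullclines x + 0.98y = 410 and 1.6x + y = 420.
Substituting y = 420 - 1.6x into the first: x(1 - 0.98·1.6) = 410 - 0.98·420.
So x* = -1.6/-0.568 = 2.82, and then y* = 420 - 1.6·2.82 = 415.

x* ≈ 2.82, y* ≈ 415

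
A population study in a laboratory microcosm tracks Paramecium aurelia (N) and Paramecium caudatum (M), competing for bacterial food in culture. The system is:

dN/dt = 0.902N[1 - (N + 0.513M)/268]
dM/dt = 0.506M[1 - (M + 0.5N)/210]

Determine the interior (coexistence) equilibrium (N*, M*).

N* ≈ 216, M* ≈ 102

Setting both brackets to zero gives the nullclines N + 0.513M = 268 and 0.5N + M = 210.
Substituting M = 210 - 0.5N into the first: N(1 - 0.513·0.5) = 268 - 0.513·210.
So N* = 160/0.744 = 216, and then M* = 210 - 0.5·216 = 102.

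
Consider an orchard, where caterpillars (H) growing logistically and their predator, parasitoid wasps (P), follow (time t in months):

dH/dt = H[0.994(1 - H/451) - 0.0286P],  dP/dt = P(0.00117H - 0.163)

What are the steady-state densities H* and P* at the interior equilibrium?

H* ≈ 139, P* ≈ 24

From dP/dt = 0 with P > 0: 0.00117H* = 0.163, so H* = 139.
Substitute into dH/dt = 0: 0.994(1 - 139/451) = 0.0286P*.
The bracket is 0.691, giving P* = 0.687/0.0286 = 24.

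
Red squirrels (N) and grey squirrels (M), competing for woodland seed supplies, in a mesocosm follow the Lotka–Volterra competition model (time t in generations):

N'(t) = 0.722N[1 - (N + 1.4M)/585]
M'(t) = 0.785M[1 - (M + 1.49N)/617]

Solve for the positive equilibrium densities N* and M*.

N* ≈ 257, M* ≈ 234

Setting both brackets to zero gives the nullclines N + 1.4M = 585 and 1.49N + M = 617.
Substituting M = 617 - 1.49N into the first: N(1 - 1.4·1.49) = 585 - 1.4·617.
So N* = -279/-1.09 = 257, and then M* = 617 - 1.49·257 = 234.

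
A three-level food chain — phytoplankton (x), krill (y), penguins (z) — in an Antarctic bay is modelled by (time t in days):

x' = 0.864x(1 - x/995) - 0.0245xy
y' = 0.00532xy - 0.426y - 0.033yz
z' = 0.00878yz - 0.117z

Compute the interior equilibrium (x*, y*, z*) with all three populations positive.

x* ≈ 619, y* ≈ 13.3, z* ≈ 86.9

From dz/dt = 0: 0.00878y* = 0.117, so y* = 13.3.
From dx/dt = 0: 0.864(1 - x*/995) = 0.0245·13.3, giving x* = 995·(1 - 0.378) = 619.
From dy/dt = 0: 0.00532·619 - 0.426 = 0.033z*, so z* = 2.87/0.033 = 86.9.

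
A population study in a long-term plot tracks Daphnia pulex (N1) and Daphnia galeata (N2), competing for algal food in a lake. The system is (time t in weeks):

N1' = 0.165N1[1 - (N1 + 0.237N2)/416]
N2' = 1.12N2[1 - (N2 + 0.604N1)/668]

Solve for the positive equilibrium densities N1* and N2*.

N1* ≈ 301, N2* ≈ 486

Setting both brackets to zero gives the nullclines N1 + 0.237N2 = 416 and 0.604N1 + N2 = 668.
Substituting N2 = 668 - 0.604N1 into the first: N1(1 - 0.237·0.604) = 416 - 0.237·668.
So N1* = 258/0.857 = 301, and then N2* = 668 - 0.604·301 = 486.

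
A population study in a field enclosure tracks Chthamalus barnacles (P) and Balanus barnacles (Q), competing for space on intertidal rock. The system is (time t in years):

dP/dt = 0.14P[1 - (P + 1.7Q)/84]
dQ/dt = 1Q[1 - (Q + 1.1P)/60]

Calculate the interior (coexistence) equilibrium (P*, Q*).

Setting both brackets to zero gives the nullclines P + 1.7Q = 84 and 1.1P + Q = 60.
Substituting Q = 60 - 1.1P into the first: P(1 - 1.7·1.1) = 84 - 1.7·60.
So P* = -18/-0.87 = 20.7, and then Q* = 60 - 1.1·20.7 = 37.2.

P* ≈ 20.7, Q* ≈ 37.2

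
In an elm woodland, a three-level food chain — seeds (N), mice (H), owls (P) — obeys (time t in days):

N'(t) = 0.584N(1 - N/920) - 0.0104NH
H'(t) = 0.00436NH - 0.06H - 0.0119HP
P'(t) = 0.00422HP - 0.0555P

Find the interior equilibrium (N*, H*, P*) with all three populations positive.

From dP/dt = 0: 0.00422H* = 0.0555, so H* = 13.2.
From dN/dt = 0: 0.584(1 - N*/920) = 0.0104·13.2, giving N* = 920·(1 - 0.234) = 705.
From dH/dt = 0: 0.00436·705 - 0.06 = 0.0119P*, so P* = 3.01/0.0119 = 253.

N* ≈ 705, H* ≈ 13.2, P* ≈ 253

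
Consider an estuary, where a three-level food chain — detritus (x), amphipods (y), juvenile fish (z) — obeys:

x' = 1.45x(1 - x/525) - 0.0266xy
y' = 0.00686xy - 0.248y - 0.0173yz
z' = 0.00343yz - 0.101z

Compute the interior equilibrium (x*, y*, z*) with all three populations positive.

x* ≈ 241, y* ≈ 29.4, z* ≈ 81.4

From dz/dt = 0: 0.00343y* = 0.101, so y* = 29.4.
From dx/dt = 0: 1.45(1 - x*/525) = 0.0266·29.4, giving x* = 525·(1 - 0.54) = 241.
From dy/dt = 0: 0.00686·241 - 0.248 = 0.0173z*, so z* = 1.41/0.0173 = 81.4.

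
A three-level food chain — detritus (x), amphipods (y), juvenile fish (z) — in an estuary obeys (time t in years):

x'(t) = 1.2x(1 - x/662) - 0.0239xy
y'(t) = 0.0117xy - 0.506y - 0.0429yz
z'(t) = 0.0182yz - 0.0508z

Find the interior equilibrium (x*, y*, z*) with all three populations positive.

From dz/dt = 0: 0.0182y* = 0.0508, so y* = 2.79.
From dx/dt = 0: 1.2(1 - x*/662) = 0.0239·2.79, giving x* = 662·(1 - 0.0556) = 625.
From dy/dt = 0: 0.0117·625 - 0.506 = 0.0429z*, so z* = 6.81/0.0429 = 159.

x* ≈ 625, y* ≈ 2.79, z* ≈ 159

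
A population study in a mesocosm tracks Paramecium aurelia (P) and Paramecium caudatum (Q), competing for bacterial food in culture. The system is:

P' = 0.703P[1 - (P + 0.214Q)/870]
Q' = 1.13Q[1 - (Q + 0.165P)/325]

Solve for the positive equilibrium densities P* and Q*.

Setting both brackets to zero gives the nullclines P + 0.214Q = 870 and 0.165P + Q = 325.
Substituting Q = 325 - 0.165P into the first: P(1 - 0.214·0.165) = 870 - 0.214·325.
So P* = 800/0.965 = 830, and then Q* = 325 - 0.165·830 = 188.

P* ≈ 830, Q* ≈ 188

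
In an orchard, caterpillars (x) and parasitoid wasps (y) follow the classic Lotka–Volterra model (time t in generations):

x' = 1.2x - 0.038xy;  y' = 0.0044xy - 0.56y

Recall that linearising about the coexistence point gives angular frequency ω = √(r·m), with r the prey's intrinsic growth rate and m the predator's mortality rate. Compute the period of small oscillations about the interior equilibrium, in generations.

T ≈ 7.66 generations

Here r = 1.2 and m = 0.56, so r·m = 0.672.
ω = √0.672 = 0.82 per generation, hence T = 2π/ω ≈ 7.66 generations.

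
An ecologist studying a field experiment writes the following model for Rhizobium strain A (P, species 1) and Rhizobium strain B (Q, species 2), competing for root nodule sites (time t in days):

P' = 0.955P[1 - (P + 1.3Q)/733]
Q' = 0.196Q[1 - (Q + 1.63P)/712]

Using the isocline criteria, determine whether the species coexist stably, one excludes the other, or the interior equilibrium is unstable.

Compare the nullcline intercepts: K1/α12 = 733/1.3 = 564 < K2 = 712; K2/α21 = 712/1.63 = 437 < K1 = 733.
Since both are reversed, neither can invade when rare; the interior point is a saddle.

unstable coexistence (outcome depends on initial conditions)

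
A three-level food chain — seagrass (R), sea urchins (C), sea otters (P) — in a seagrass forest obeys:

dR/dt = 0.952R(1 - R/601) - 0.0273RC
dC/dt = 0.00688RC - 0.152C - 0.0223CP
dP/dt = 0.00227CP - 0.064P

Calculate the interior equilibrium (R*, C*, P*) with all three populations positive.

R* ≈ 115, C* ≈ 28.2, P* ≈ 28.7

From dP/dt = 0: 0.00227C* = 0.064, so C* = 28.2.
From dR/dt = 0: 0.952(1 - R*/601) = 0.0273·28.2, giving R* = 601·(1 - 0.808) = 115.
From dC/dt = 0: 0.00688·115 - 0.152 = 0.0223P*, so P* = 0.64/0.0223 = 28.7.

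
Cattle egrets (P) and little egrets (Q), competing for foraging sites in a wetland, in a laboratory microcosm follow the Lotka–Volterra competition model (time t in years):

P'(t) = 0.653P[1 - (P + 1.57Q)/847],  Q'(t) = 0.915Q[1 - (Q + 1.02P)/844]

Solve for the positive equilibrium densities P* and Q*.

Setting both brackets to zero gives the nullclines P + 1.57Q = 847 and 1.02P + Q = 844.
Substituting Q = 844 - 1.02P into the first: P(1 - 1.57·1.02) = 847 - 1.57·844.
So P* = -478/-0.601 = 795, and then Q* = 844 - 1.02·795 = 33.2.

P* ≈ 795, Q* ≈ 33.2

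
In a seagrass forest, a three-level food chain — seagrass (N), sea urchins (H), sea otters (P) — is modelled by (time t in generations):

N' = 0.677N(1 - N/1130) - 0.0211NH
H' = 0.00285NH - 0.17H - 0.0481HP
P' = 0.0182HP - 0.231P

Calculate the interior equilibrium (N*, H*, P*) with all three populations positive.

From dP/dt = 0: 0.0182H* = 0.231, so H* = 12.7.
From dN/dt = 0: 0.677(1 - N*/1130) = 0.0211·12.7, giving N* = 1130·(1 - 0.396) = 683.
From dH/dt = 0: 0.00285·683 - 0.17 = 0.0481P*, so P* = 1.78/0.0481 = 36.9.

N* ≈ 683, H* ≈ 12.7, P* ≈ 36.9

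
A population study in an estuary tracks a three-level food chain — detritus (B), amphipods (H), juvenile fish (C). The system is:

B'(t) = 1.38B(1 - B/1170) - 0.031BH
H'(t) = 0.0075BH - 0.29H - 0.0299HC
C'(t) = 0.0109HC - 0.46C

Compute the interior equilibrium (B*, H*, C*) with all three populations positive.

From dC/dt = 0: 0.0109H* = 0.46, so H* = 42.2.
From dB/dt = 0: 1.38(1 - B*/1170) = 0.031·42.2, giving B* = 1170·(1 - 0.948) = 60.8.
From dH/dt = 0: 0.0075·60.8 - 0.29 = 0.0299C*, so C* = 0.166/0.0299 = 5.56.

B* ≈ 60.8, H* ≈ 42.2, C* ≈ 5.56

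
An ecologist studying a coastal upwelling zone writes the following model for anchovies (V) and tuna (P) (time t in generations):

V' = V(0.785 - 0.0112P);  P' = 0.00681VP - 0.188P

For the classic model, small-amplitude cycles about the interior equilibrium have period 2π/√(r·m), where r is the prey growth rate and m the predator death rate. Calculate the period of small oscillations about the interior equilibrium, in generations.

Here r = 0.785 and m = 0.188, so r·m = 0.148.
ω = √0.148 = 0.384 per generation, hence T = 2π/ω ≈ 16.4 generations.

T ≈ 16.4 generations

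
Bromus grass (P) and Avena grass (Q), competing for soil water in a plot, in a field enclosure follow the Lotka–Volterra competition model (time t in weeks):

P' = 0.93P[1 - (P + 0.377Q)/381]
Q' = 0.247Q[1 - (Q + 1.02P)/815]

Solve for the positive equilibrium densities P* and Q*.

P* ≈ 120, Q* ≈ 693

Setting both brackets to zero gives the nullclines P + 0.377Q = 381 and 1.02P + Q = 815.
Substituting Q = 815 - 1.02P into the first: P(1 - 0.377·1.02) = 381 - 0.377·815.
So P* = 73.7/0.615 = 120, and then Q* = 815 - 1.02·120 = 693.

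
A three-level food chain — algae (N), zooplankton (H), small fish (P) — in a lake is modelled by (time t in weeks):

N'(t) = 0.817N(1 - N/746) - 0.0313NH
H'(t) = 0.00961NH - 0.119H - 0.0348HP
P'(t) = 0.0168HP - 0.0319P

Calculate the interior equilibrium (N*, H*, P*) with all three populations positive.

From dP/dt = 0: 0.0168H* = 0.0319, so H* = 1.9.
From dN/dt = 0: 0.817(1 - N*/746) = 0.0313·1.9, giving N* = 746·(1 - 0.0727) = 692.
From dH/dt = 0: 0.00961·692 - 0.119 = 0.0348P*, so P* = 6.53/0.0348 = 188.

N* ≈ 692, H* ≈ 1.9, P* ≈ 188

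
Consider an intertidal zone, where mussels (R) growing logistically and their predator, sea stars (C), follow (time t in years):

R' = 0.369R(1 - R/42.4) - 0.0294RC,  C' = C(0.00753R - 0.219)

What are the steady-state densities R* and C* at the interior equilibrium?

From dC/dt = 0 with C > 0: 0.00753R* = 0.219, so R* = 29.1.
Substitute into dR/dt = 0: 0.369(1 - 29.1/42.4) = 0.0294C*.
The bracket is 0.314, giving C* = 0.116/0.0294 = 3.94.

R* ≈ 29.1, C* ≈ 3.94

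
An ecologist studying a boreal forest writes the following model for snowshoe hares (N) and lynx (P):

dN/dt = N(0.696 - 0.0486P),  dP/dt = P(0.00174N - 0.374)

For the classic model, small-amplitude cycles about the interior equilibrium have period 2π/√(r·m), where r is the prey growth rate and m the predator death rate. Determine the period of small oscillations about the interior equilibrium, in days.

T ≈ 12.3 days

Here r = 0.696 and m = 0.374, so r·m = 0.26.
ω = √0.26 = 0.51 per day, hence T = 2π/ω ≈ 12.3 days.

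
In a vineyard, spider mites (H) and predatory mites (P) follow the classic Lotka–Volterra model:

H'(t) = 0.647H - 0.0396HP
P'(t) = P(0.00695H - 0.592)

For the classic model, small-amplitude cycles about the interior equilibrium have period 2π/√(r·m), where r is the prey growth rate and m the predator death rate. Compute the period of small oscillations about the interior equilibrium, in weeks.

T ≈ 10.2 weeks

Here r = 0.647 and m = 0.592, so r·m = 0.383.
ω = √0.383 = 0.619 per week, hence T = 2π/ω ≈ 10.2 weeks.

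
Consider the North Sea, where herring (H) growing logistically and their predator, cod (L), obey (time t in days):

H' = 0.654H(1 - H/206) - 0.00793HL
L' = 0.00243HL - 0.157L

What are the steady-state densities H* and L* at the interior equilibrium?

H* ≈ 64.6, L* ≈ 56.6

From dL/dt = 0 with L > 0: 0.00243H* = 0.157, so H* = 64.6.
Substitute into dH/dt = 0: 0.654(1 - 64.6/206) = 0.00793L*.
The bracket is 0.686, giving L* = 0.449/0.00793 = 56.6.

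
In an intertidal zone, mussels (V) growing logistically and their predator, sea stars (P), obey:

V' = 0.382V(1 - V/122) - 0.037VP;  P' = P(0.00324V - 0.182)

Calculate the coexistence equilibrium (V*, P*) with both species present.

From dP/dt = 0 with P > 0: 0.00324V* = 0.182, so V* = 56.2.
Substitute into dV/dt = 0: 0.382(1 - 56.2/122) = 0.037P*.
The bracket is 0.54, giving P* = 0.206/0.037 = 5.57.

V* ≈ 56.2, P* ≈ 5.57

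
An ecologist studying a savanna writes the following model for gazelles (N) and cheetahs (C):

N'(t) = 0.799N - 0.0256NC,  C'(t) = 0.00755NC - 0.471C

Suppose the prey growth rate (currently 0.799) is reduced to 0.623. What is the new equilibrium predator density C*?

At the interior fixed point, setting dN/dt = 0 with N > 0 fixes C* = (prey growth rate)/(NC coefficient) — independent of the other coefficients.
With the change, C* = 0.623/0.0256 = 24.3; it falls from 31.2.

C* ≈ 24.3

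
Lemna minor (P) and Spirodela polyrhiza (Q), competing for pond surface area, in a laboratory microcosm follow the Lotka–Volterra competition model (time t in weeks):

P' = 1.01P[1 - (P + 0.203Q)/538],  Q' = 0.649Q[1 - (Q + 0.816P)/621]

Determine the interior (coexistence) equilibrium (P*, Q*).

Setting both brackets to zero gives the nullclines P + 0.203Q = 538 and 0.816P + Q = 621.
Substituting Q = 621 - 0.816P into the first: P(1 - 0.203·0.816) = 538 - 0.203·621.
So P* = 412/0.834 = 494, and then Q* = 621 - 0.816·494 = 218.

P* ≈ 494, Q* ≈ 218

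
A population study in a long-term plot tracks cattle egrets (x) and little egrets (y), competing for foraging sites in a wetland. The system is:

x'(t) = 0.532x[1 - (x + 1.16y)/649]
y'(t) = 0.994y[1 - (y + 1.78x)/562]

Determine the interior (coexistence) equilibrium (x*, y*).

x* ≈ 2.74, y* ≈ 557

Setting both brackets to zero gives the nullclines x + 1.16y = 649 and 1.78x + y = 562.
Substituting y = 562 - 1.78x into the first: x(1 - 1.16·1.78) = 649 - 1.16·562.
So x* = -2.92/-1.06 = 2.74, and then y* = 562 - 1.78·2.74 = 557.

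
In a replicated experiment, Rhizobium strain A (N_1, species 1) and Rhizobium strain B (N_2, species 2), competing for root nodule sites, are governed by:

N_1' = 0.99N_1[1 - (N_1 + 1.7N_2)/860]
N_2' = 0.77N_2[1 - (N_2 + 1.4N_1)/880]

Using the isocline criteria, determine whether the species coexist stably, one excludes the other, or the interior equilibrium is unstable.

unstable coexistence (outcome depends on initial conditions)

Compare the nullcline intercepts: K1/α12 = 860/1.7 = 506 < K2 = 880; K2/α21 = 880/1.4 = 629 < K1 = 860.
Since both are reversed, neither can invade when rare; the interior point is a saddle.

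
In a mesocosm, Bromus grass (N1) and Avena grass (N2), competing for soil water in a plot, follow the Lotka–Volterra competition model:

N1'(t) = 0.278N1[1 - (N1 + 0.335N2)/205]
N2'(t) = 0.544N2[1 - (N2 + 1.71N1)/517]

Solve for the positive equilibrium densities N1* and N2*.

N1* ≈ 74.5, N2* ≈ 390

Setting both brackets to zero gives the nullclines N1 + 0.335N2 = 205 and 1.71N1 + N2 = 517.
Substituting N2 = 517 - 1.71N1 into the first: N1(1 - 0.335·1.71) = 205 - 0.335·517.
So N1* = 31.8/0.427 = 74.5, and then N2* = 517 - 1.71·74.5 = 390.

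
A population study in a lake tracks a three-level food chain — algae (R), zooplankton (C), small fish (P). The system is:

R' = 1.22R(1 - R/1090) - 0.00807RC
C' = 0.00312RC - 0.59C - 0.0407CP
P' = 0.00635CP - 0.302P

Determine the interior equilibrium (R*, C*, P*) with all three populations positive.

R* ≈ 747, C* ≈ 47.6, P* ≈ 42.8

From dP/dt = 0: 0.00635C* = 0.302, so C* = 47.6.
From dR/dt = 0: 1.22(1 - R*/1090) = 0.00807·47.6, giving R* = 1090·(1 - 0.315) = 747.
From dC/dt = 0: 0.00312·747 - 0.59 = 0.0407P*, so P* = 1.74/0.0407 = 42.8.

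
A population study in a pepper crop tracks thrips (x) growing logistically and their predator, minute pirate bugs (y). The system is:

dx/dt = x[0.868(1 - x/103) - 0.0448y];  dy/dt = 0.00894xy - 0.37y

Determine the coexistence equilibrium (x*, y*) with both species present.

x* ≈ 41.4, y* ≈ 11.6

From dy/dt = 0 with y > 0: 0.00894x* = 0.37, so x* = 41.4.
Substitute into dx/dt = 0: 0.868(1 - 41.4/103) = 0.0448y*.
The bracket is 0.598, giving y* = 0.519/0.0448 = 11.6.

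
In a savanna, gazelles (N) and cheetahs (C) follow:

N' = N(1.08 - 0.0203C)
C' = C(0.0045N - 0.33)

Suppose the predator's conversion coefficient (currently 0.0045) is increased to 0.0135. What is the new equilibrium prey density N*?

N* ≈ 24.4

At the interior fixed point, setting dC/dt = 0 with C > 0 fixes N* = (predator death rate)/(NC coefficient) — independent of the other coefficients.
With the change, N* = 0.33/0.0135 = 24.4; it falls from 73.3.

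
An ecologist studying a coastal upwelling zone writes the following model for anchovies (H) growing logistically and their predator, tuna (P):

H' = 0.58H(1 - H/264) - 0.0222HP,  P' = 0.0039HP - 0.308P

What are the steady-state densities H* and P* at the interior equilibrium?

H* ≈ 79, P* ≈ 18.3

From dP/dt = 0 with P > 0: 0.0039H* = 0.308, so H* = 79.
Substitute into dH/dt = 0: 0.58(1 - 79/264) = 0.0222P*.
The bracket is 0.701, giving P* = 0.406/0.0222 = 18.3.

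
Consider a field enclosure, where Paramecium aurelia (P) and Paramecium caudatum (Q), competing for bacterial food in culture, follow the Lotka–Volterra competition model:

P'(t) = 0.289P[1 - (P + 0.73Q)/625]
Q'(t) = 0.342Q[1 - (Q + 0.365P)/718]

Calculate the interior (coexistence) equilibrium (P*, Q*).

P* ≈ 137, Q* ≈ 668

Setting both brackets to zero gives the nullclines P + 0.73Q = 625 and 0.365P + Q = 718.
Substituting Q = 718 - 0.365P into the first: P(1 - 0.73·0.365) = 625 - 0.73·718.
So P* = 101/0.734 = 137, and then Q* = 718 - 0.365·137 = 668.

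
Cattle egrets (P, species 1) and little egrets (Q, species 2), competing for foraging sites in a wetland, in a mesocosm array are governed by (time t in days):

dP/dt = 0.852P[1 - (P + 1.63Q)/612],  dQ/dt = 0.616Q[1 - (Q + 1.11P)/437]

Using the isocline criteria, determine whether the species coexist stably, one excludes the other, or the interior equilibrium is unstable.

unstable coexistence (outcome depends on initial conditions)

Compare the nullcline intercepts: K1/α12 = 612/1.63 = 375 < K2 = 437; K2/α21 = 437/1.11 = 394 < K1 = 612.
Since both are reversed, neither can invade when rare; the interior point is a saddle.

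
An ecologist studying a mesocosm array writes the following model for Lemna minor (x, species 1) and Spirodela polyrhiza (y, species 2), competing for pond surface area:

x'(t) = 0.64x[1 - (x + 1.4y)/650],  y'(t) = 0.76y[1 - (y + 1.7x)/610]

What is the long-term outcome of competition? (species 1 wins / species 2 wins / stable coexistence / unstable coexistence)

Compare the nullcline intercepts: K1/α12 = 650/1.4 = 464 < K2 = 610; K2/α21 = 610/1.7 = 359 < K1 = 650.
Since both are reversed, neither can invade when rare; the interior point is a saddle.

unstable coexistence (outcome depends on initial conditions)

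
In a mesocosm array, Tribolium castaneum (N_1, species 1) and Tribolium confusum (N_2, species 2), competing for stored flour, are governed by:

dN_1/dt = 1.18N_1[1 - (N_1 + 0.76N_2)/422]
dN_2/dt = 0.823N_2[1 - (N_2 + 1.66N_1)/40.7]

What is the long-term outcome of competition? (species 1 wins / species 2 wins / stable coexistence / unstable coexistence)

Compare the nullcline intercepts: K1/α12 = 422/0.76 = 555 > K2 = 40.7; K2/α21 = 40.7/1.66 = 24.5 < K1 = 422.
Since the inequalities point opposite ways, species 1 can invade but species 2 cannot.

species 1 excludes species 2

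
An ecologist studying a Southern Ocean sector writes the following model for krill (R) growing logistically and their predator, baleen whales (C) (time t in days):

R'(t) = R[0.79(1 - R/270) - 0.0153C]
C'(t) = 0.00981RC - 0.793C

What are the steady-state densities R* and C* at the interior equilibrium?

R* ≈ 80.8, C* ≈ 36.2

From dC/dt = 0 with C > 0: 0.00981R* = 0.793, so R* = 80.8.
Substitute into dR/dt = 0: 0.79(1 - 80.8/270) = 0.0153C*.
The bracket is 0.701, giving C* = 0.553/0.0153 = 36.2.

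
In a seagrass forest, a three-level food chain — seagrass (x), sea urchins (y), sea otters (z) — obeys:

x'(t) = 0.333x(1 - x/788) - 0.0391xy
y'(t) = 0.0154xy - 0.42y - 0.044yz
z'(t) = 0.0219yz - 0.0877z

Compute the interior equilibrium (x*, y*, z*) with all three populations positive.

x* ≈ 417, y* ≈ 4, z* ≈ 137

From dz/dt = 0: 0.0219y* = 0.0877, so y* = 4.
From dx/dt = 0: 0.333(1 - x*/788) = 0.0391·4, giving x* = 788·(1 - 0.47) = 417.
From dy/dt = 0: 0.0154·417 - 0.42 = 0.044z*, so z* = 6.01/0.044 = 137.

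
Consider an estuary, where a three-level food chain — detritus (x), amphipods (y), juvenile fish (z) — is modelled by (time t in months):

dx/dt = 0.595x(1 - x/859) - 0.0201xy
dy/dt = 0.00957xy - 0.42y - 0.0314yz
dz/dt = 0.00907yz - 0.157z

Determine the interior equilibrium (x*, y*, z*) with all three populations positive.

x* ≈ 357, y* ≈ 17.3, z* ≈ 95.3

From dz/dt = 0: 0.00907y* = 0.157, so y* = 17.3.
From dx/dt = 0: 0.595(1 - x*/859) = 0.0201·17.3, giving x* = 859·(1 - 0.585) = 357.
From dy/dt = 0: 0.00957·357 - 0.42 = 0.0314z*, so z* = 2.99/0.0314 = 95.3.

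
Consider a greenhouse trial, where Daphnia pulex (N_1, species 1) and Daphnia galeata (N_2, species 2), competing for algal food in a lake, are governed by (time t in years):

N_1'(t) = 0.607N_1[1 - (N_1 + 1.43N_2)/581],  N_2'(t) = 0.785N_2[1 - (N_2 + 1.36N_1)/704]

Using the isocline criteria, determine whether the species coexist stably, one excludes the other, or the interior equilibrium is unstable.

Compare the nullcline intercepts: K1/α12 = 581/1.43 = 406 < K2 = 704; K2/α21 = 704/1.36 = 518 < K1 = 581.
Since both are reversed, neither can invade when rare; the interior point is a saddle.

unstable coexistence (outcome depends on initial conditions)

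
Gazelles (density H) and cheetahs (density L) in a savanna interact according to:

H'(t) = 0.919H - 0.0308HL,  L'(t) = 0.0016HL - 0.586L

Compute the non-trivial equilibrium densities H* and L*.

H* ≈ 366, L* ≈ 29.8

Set dL/dt = 0 with L > 0: 0.0016H - 0.586 = 0, so H* = 0.586/0.0016 = 366.
Set dH/dt = 0 with H > 0: 0.919 - 0.0308L = 0, so L* = 0.919/0.0308 = 29.8.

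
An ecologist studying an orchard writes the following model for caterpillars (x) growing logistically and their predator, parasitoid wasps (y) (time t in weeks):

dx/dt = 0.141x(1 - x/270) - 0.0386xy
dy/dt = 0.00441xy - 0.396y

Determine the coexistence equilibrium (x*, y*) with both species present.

From dy/dt = 0 with y > 0: 0.00441x* = 0.396, so x* = 89.8.
Substitute into dx/dt = 0: 0.141(1 - 89.8/270) = 0.0386y*.
The bracket is 0.667, giving y* = 0.0941/0.0386 = 2.44.

x* ≈ 89.8, y* ≈ 2.44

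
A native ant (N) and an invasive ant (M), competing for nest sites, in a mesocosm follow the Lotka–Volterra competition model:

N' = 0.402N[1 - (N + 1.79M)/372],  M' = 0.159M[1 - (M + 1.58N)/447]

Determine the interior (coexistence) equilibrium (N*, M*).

N* ≈ 234, M* ≈ 77

Setting both brackets to zero gives the nullclines N + 1.79M = 372 and 1.58N + M = 447.
Substituting M = 447 - 1.58N into the first: N(1 - 1.79·1.58) = 372 - 1.79·447.
So N* = -428/-1.83 = 234, and then M* = 447 - 1.58·234 = 77.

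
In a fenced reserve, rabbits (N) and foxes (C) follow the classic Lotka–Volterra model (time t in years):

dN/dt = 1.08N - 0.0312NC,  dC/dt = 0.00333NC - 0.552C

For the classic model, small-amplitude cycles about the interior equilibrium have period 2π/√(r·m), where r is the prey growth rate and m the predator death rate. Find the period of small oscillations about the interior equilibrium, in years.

Here r = 1.08 and m = 0.552, so r·m = 0.596.
ω = √0.596 = 0.772 per year, hence T = 2π/ω ≈ 8.14 years.

T ≈ 8.14 years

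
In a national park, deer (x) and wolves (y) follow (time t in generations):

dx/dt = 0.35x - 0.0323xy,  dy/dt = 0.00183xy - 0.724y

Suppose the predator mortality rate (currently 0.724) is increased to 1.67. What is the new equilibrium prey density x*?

x* ≈ 913

At the interior fixed point, setting dy/dt = 0 with y > 0 fixes x* = (predator death rate)/(xy coefficient) — independent of the other coefficients.
With the change, x* = 1.67/0.00183 = 913; it rises from 396.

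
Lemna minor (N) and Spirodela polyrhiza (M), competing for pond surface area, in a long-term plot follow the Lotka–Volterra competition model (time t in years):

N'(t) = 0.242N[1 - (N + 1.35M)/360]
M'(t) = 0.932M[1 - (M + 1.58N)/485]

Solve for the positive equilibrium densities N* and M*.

N* ≈ 260, M* ≈ 74

Setting both brackets to zero gives the nullclines N + 1.35M = 360 and 1.58N + M = 485.
Substituting M = 485 - 1.58N into the first: N(1 - 1.35·1.58) = 360 - 1.35·485.
So N* = -295/-1.13 = 260, and then M* = 485 - 1.58·260 = 74.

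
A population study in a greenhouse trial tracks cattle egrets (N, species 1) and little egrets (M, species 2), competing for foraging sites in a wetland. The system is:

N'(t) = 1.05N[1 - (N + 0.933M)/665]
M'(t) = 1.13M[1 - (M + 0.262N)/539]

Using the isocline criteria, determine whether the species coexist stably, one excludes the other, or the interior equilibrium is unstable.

Compare the nullcline intercepts: K1/α12 = 665/0.933 = 713 > K2 = 539; K2/α21 = 539/0.262 = 2060 > K1 = 665.
Since both inequalities hold, each species can invade when rare, so the interior equilibrium is stable.

stable coexistence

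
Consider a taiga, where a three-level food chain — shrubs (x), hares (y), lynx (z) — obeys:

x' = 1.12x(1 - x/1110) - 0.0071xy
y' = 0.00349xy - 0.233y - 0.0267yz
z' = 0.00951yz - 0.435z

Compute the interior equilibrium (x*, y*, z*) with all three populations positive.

From dz/dt = 0: 0.00951y* = 0.435, so y* = 45.7.
From dx/dt = 0: 1.12(1 - x*/1110) = 0.0071·45.7, giving x* = 1110·(1 - 0.29) = 788.
From dy/dt = 0: 0.00349·788 - 0.233 = 0.0267z*, so z* = 2.52/0.0267 = 94.3.

x* ≈ 788, y* ≈ 45.7, z* ≈ 94.3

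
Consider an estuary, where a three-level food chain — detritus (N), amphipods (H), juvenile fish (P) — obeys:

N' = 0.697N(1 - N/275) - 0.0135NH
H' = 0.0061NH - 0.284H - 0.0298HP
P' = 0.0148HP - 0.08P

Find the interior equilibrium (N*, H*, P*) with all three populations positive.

From dP/dt = 0: 0.0148H* = 0.08, so H* = 5.41.
From dN/dt = 0: 0.697(1 - N*/275) = 0.0135·5.41, giving N* = 275·(1 - 0.105) = 246.
From dH/dt = 0: 0.0061·246 - 0.284 = 0.0298P*, so P* = 1.22/0.0298 = 40.9.

N* ≈ 246, H* ≈ 5.41, P* ≈ 40.9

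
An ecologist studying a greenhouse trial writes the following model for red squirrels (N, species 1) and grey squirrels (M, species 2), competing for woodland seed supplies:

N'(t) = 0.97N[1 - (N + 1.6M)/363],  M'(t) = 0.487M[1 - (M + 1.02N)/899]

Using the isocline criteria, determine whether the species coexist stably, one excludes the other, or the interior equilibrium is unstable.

Compare the nullcline intercepts: K1/α12 = 363/1.6 = 227 < K2 = 899; K2/α21 = 899/1.02 = 881 > K1 = 363.
Since the inequalities point opposite ways, species 2 can invade but species 1 cannot.

species 2 excludes species 1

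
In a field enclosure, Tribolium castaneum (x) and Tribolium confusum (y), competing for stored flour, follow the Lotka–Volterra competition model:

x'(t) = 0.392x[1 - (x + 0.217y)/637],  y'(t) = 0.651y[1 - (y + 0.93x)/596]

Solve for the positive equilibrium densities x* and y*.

Setting both brackets to zero gives the nullclines x + 0.217y = 637 and 0.93x + y = 596.
Substituting y = 596 - 0.93x into the first: x(1 - 0.217·0.93) = 637 - 0.217·596.
So x* = 508/0.798 = 636, and then y* = 596 - 0.93·636 = 4.5.

x* ≈ 636, y* ≈ 4.5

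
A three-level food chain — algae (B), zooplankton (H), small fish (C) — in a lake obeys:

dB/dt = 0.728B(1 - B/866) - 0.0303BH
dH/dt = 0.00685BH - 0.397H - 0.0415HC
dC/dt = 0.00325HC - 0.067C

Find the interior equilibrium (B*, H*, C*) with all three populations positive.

B* ≈ 123, H* ≈ 20.6, C* ≈ 10.7

From dC/dt = 0: 0.00325H* = 0.067, so H* = 20.6.
From dB/dt = 0: 0.728(1 - B*/866) = 0.0303·20.6, giving B* = 866·(1 - 0.858) = 123.
From dH/dt = 0: 0.00685·123 - 0.397 = 0.0415C*, so C* = 0.445/0.0415 = 10.7.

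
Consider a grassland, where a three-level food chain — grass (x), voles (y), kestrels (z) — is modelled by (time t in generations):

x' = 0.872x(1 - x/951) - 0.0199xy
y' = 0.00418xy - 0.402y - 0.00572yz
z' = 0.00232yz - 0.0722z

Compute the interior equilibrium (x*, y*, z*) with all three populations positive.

From dz/dt = 0: 0.00232y* = 0.0722, so y* = 31.1.
From dx/dt = 0: 0.872(1 - x*/951) = 0.0199·31.1, giving x* = 951·(1 - 0.71) = 276.
From dy/dt = 0: 0.00418·276 - 0.402 = 0.00572z*, so z* = 0.75/0.00572 = 131.

x* ≈ 276, y* ≈ 31.1, z* ≈ 131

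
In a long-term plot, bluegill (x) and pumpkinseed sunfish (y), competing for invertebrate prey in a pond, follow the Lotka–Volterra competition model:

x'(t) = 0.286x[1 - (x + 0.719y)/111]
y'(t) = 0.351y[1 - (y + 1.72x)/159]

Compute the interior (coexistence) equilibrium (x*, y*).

x* ≈ 14, y* ≈ 135

Setting both brackets to zero gives the nullclines x + 0.719y = 111 and 1.72x + y = 159.
Substituting y = 159 - 1.72x into the first: x(1 - 0.719·1.72) = 111 - 0.719·159.
So x* = -3.32/-0.237 = 14, and then y* = 159 - 1.72·14 = 135.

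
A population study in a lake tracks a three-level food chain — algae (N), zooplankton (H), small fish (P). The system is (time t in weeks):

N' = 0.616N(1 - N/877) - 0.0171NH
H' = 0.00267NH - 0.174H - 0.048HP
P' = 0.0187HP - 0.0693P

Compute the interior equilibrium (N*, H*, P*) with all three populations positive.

From dP/dt = 0: 0.0187H* = 0.0693, so H* = 3.71.
From dN/dt = 0: 0.616(1 - N*/877) = 0.0171·3.71, giving N* = 877·(1 - 0.103) = 787.
From dH/dt = 0: 0.00267·787 - 0.174 = 0.048P*, so P* = 1.93/0.048 = 40.1.

N* ≈ 787, H* ≈ 3.71, P* ≈ 40.1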